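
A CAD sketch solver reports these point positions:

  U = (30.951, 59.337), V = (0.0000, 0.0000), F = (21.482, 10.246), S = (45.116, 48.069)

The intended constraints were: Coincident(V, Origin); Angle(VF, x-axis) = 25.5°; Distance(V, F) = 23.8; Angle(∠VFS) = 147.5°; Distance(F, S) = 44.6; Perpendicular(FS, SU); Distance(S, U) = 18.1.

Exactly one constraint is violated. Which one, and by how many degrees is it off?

Perpendicular(FS, SU) — off by 6.50°.

V = (0.00, 0.00) ✓; VF at 25.50° ✓; |VF| = 23.80 ✓; ∠VFS = 147.5° ✓; |FS| = 44.60 ✓; ∠(FS, SU) = 83.50° ✗; |SU| = 18.10 ✓.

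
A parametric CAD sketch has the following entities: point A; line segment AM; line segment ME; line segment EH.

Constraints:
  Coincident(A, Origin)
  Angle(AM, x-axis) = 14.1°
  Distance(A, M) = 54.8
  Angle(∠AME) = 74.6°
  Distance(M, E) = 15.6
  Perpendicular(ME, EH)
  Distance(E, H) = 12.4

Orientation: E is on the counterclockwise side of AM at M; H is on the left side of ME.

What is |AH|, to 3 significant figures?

40.4

A is at the origin; AM runs at 14.1° with length 54.8, so M = 54.8·(cos 14.1°, sin 14.1°) = (53.1, 13.4). ∠AME = 74.6°, so ME runs at 14.1° + (180° − 74.6°) = 120° from the x-axis; with |ME| = 15.6, E = M + 15.6·(cos 120°, sin 120°) = (45.5, 26.9). ME is perpendicular to EH; with |EH| = 12.4 on the left of ME, H = E + 12.4·(-0.870, -0.492) = (34.7, 20.8). Then |AH| = |H − A| = 40.4.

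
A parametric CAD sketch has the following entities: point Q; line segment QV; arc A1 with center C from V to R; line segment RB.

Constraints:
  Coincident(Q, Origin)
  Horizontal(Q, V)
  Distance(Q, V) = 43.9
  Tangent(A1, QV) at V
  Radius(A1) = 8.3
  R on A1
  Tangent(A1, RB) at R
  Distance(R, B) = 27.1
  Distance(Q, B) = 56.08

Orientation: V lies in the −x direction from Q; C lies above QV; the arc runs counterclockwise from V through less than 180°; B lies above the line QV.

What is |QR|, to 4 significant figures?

37.31

Checks: |CV| = 8.300 ✓; |CR| = 8.300 ✓; ∠(CR, RB) = 90.00° ✓; |RB| = 27.10 ✓; |QB| = 56.08 ✓.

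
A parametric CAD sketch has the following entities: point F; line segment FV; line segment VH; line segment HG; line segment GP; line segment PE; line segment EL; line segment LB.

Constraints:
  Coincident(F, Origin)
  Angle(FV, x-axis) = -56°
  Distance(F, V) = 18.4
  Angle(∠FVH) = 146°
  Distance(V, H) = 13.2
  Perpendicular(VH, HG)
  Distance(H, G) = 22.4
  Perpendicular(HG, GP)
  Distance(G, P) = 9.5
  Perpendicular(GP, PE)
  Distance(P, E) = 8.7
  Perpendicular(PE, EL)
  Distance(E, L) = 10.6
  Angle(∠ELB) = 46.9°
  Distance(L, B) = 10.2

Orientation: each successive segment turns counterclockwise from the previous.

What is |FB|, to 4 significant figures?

25.06

F is at the origin; FV runs at -56.0° with length 18.4, so V = (10.29, -15.25). ∠FVH = 146.0° gives VH at -22.00° from the x-axis; with |VH| = 13.2, H = (22.53, -20.20). VH ⟂ HG, so HG runs at 68.00°; with |HG| = 22.4, G = (30.92, 0.5698). HG ⟂ GP, so GP runs at 158.0°; with |GP| = 9.5, P = (22.11, 4.129). The perpendicularity gives PE at right angles to GP, so PE runs at -112.0°; with |PE| = 8.7, E = (18.85, -3.938). PE is perpendicular to EL, so EL runs at -22.00°; with |EL| = 10.6, L = (28.68, -7.909). ∠ELB = 46.9° gives LB at 111.1° from the x-axis; with |LB| = 10.2, B = (25.01, 1.607). Then |FB| = |B − F| = 25.06.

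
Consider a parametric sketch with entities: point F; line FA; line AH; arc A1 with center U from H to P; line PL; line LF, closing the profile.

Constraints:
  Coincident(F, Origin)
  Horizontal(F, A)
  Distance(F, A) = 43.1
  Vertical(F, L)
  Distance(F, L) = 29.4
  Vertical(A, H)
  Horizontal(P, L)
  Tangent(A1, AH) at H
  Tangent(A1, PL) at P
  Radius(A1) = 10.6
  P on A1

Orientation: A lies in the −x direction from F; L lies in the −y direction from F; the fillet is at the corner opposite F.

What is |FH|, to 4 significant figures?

47.02

F is at the origin; FA is horizontal with |FA| = 43.1 and A on the −x side, so A = (-43.10, 0.000). F and L share the same x with |FL| = 29.4 and L on the −y side, so L = (0.000, -29.40). The virtual corner opposite F is at (-43.10, -29.40). Tangency of A1 to AH means the radius UH is perpendicular to AH and since A1 is tangent to PL there, UP ⟂ PL, with radius 10.6, so the center U sits 10.6 in from both sides at U = (-32.50, -18.80). That places the tangent points at H = (-43.10, -18.80) on AH and P = (-32.50, -29.40) on PL. Then |FH| = |H − F| = 47.02.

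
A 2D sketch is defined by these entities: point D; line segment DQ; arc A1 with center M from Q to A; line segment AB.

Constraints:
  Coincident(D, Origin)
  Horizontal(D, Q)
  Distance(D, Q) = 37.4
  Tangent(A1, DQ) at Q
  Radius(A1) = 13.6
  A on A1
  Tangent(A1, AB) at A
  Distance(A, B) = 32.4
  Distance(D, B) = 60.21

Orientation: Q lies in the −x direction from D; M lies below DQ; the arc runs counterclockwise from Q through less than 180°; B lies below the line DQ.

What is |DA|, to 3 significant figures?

53.3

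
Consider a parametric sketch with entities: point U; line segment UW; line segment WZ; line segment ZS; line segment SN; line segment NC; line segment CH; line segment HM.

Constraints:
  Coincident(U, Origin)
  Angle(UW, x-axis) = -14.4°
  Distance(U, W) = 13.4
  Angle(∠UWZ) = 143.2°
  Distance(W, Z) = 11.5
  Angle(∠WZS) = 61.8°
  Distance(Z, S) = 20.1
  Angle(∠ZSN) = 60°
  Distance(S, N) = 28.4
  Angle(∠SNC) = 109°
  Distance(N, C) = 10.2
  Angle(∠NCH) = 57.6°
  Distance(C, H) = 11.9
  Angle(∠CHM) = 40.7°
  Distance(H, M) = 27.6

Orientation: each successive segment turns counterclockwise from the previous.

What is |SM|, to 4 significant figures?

45.04

U is at the origin; UW runs at -14.4° with length 13.4, so W = (12.98, -3.332). ∠UWZ = 143.2° gives WZ at 22.40° from the x-axis; with |WZ| = 11.5, Z = (23.61, 1.050). ∠WZS = 61.8° gives ZS at 140.6° from the x-axis; with |ZS| = 20.1, S = (8.079, 13.81). ∠ZSN = 60.0° gives SN at -99.40° from the x-axis; with |SN| = 28.4, N = (3.441, -14.21). ∠SNC = 109.0° gives NC at -28.40° from the x-axis; with |NC| = 10.2, C = (12.41, -19.06). ∠NCH = 57.6° gives CH at 94.00° from the x-axis; with |CH| = 11.9, H = (11.58, -7.191). ∠CHM = 40.7° gives HM at -126.7° from the x-axis; with |HM| = 27.6, M = (-4.911, -29.32). Then |SM| = |M − S| = 45.04.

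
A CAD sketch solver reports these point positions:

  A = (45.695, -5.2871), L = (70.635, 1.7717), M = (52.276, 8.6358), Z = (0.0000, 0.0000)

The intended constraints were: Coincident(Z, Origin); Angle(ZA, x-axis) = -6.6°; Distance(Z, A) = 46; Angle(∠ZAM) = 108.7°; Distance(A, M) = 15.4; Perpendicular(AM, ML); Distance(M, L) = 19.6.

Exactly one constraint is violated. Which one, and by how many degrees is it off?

Perpendicular(AM, ML) — off by 4.80°.

Z = (0.00, 0.00) ✓; ZA at -6.600° ✓; |ZA| = 46.00 ✓; ∠ZAM = 108.7° ✓; |AM| = 15.40 ✓; ∠(AM, ML) = 85.20° ✗; |ML| = 19.60 ✓.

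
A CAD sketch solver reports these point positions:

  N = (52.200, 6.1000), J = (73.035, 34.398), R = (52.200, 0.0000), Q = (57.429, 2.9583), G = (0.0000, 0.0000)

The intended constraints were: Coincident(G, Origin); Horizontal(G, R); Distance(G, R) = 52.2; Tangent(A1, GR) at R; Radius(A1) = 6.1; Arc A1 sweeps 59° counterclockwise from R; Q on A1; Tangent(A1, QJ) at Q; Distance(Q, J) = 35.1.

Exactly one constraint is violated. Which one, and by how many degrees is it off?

Tangent(A1, QJ) at Q — off by 4.60°.

G = (0.00, 0.00) ✓; G.y = 0.00, R.y = 0.00 ✓; |GR| = 52.20 ✓; ∠(NR, RG) = 90.00° ✓; |NR| = 6.100 ✓; bearing(N→Q) − bearing(N→R) = 59.00° ✓; |NQ| = 6.100 ✓; ∠(NQ, QJ) = 85.40° ✗; |QJ| = 35.10 ✓.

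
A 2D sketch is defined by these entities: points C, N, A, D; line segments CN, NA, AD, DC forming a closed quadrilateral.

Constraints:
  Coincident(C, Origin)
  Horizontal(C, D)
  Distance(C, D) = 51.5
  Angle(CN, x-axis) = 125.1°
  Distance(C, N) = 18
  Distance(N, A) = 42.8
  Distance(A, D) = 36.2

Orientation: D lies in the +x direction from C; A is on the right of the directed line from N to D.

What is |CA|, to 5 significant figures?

25.138

Checks: CN at 125.1° ✓; |NA| = 42.80 ✓; |AD| = 36.20 ✓.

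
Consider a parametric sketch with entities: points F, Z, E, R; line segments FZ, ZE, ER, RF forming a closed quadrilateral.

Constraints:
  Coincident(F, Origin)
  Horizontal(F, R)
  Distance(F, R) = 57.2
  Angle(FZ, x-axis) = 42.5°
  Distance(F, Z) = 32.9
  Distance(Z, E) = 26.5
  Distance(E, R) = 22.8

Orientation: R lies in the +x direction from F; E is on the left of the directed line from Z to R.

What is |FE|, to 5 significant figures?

55.265

Checks: |ZE| = 26.50 ✓; |ER| = 22.80 ✓.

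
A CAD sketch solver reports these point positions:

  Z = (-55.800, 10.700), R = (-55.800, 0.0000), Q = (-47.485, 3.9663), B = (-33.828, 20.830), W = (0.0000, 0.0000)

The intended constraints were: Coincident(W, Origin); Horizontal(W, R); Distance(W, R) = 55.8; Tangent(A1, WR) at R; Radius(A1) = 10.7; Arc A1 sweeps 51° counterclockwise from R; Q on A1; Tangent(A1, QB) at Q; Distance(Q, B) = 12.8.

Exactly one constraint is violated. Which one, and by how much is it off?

Distance(Q, B) = 12.8 — off by 8.90.

W = (0.00, 0.00) ✓; W.y = 0.00, R.y = 0.00 ✓; |WR| = 55.80 ✓; ∠(ZR, RW) = 90.00° ✓; |ZR| = 10.70 ✓; bearing(Z→Q) − bearing(Z→R) = 51.00° ✓; |ZQ| = 10.70 ✓; ∠(ZQ, QB) = 90.00° ✓; |QB| = 21.70 ✗.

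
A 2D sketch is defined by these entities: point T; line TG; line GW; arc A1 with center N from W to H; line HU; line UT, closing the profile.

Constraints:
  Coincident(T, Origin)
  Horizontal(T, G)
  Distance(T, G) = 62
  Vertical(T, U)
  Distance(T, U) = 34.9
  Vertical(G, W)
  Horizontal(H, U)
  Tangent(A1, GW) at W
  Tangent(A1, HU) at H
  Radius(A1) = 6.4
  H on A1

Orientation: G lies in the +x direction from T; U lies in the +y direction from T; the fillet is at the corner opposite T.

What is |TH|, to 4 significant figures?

65.65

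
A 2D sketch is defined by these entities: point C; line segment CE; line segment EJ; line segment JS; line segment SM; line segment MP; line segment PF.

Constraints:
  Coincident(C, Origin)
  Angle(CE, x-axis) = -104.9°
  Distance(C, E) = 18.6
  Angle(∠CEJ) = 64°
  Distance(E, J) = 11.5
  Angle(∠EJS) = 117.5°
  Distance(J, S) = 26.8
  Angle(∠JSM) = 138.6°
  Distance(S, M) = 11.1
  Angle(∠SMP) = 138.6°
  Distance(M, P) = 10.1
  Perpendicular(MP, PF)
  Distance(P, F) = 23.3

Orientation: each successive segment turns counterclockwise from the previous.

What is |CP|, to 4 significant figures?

24.05

C is at the origin; CE runs at -104.9° with length 18.6, so E = (-4.783, -17.97). ∠CEJ = 64.0° gives EJ at 11.10° from the x-axis; with |EJ| = 11.5, J = (6.502, -15.76). ∠EJS = 117.5° gives JS at 73.60° from the x-axis; with |JS| = 26.8, S = (14.07, 9.949). ∠JSM = 138.6° gives SM at 115.0° from the x-axis; with |SM| = 11.1, M = (9.378, 20.01). ∠SMP = 138.6° gives MP at 156.4° from the x-axis; with |MP| = 10.1, P = (0.1226, 24.05). Then |CP| = |P − C| = 24.05.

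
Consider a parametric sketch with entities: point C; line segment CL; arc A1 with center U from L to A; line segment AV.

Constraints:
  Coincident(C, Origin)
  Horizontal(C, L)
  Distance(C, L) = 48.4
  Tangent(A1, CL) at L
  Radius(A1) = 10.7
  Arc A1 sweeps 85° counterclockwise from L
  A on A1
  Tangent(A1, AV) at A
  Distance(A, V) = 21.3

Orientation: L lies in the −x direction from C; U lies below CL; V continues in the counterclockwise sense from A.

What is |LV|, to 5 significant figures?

33.419

C is at the origin; C and L share the same y with |CL| = 48.4 and L on the −x side, so L = (-48.400, 0.0000). Since A1 is tangent to CL there, UL ⟂ CL, so U = L + (0, -10.7) = (-48.400, -10.700). On A1, L sits at bearing 90° from U; an 85° counterclockwise sweep puts A at bearing 175°, so A = U + 10.7·(cos 175°, sin 175°) = (-59.059, -9.7674). Since A1 is tangent to AV there, UA ⟂ AV, so AV runs along (−sin 175°, cos 175°); with |AV| = 21.3, V = (-60.916, -30.986). Then |LV| = |V − L| = 33.419.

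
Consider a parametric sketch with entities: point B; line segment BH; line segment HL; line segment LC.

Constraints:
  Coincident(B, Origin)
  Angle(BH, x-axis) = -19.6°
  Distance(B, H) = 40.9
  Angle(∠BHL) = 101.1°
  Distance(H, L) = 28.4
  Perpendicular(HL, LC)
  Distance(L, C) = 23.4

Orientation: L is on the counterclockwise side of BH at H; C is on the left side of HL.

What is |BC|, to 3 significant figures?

39.9

∠BHL = 101.1°, so HL runs at -19.6° + (180° − 101.1°) = 59.3° from the x-axis; with |HL| = 28.4, L = H + 28.4·(cos 59.3°, sin 59.3°) = (53.0, 10.7). HL ⟂ LC; with |LC| = 23.4 on the left of HL, C = L + 23.4·(-0.860, 0.511) = (32.9, 22.6). Then |BC| = |C − B| = 39.9.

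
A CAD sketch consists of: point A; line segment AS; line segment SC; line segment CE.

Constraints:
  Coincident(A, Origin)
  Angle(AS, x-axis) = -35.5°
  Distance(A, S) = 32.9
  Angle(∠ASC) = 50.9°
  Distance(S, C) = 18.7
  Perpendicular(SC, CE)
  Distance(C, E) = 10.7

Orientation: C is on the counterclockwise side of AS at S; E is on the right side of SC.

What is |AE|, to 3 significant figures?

36.3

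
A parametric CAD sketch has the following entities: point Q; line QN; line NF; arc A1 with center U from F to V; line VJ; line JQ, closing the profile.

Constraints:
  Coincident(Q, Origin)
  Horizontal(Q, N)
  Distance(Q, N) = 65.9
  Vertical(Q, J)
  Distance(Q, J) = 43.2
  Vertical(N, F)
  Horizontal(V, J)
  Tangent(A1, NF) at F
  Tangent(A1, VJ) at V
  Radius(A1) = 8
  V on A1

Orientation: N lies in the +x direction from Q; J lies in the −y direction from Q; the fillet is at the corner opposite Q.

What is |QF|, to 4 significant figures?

74.71

Q is at the origin; QN is horizontal with |QN| = 65.9 and N on the +x side, so N = (65.90, 0.000). Q and J share the same x with |QJ| = 43.2 and J on the −y side, so J = (0.000, -43.20). The virtual corner opposite Q is at (65.90, -43.20). The tangent condition forces UF to be normal to NF and A1 meets VJ tangentially, so UV is at right angles to VJ, with radius 8.0, so the center U sits 8.0 in from both sides at U = (57.90, -35.20). That places the tangent points at F = (65.90, -35.20) on NF and V = (57.90, -43.20) on VJ. Then |QF| = |F − Q| = 74.71.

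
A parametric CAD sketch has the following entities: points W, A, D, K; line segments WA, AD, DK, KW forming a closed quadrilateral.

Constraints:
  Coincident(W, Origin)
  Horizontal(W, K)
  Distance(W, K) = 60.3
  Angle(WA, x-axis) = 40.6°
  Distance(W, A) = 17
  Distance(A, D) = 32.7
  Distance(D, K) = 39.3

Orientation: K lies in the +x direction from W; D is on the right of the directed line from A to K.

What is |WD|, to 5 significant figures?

32.075

W is at the origin; W and K share the same y with |WK| = 60.3 and K in +x, so K = (60.3, 0). WA runs at 40.6° with |WA| = 17.0, so A = (12.908, 11.063). D is determined by |AD| = 32.7 and |DK| = 39.3 together: it lies at the intersection of circle(A, 32.7) and circle(K, 39.3). With |AK| = 48.667, the foot of the radical line on AK is 19.451 from A and the perpendicular offset is √(32.7² − 19.451²) = 26.286. Taking the right-of-AK solution: D = (25.874, -18.956).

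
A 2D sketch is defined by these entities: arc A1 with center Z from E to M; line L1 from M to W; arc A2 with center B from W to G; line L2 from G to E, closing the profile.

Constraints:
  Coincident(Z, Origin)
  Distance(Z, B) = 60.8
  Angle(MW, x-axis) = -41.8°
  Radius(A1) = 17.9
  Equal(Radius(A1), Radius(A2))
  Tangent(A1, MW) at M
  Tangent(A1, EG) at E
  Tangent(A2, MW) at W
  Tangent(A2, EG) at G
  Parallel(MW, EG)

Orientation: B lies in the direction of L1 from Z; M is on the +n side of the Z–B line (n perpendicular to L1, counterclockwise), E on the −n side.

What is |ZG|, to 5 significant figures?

63.380

The slot axis is L1's direction at -41.8°, so u = (cos -41.8°, sin -41.8°) = (0.74548, -0.66653) and n = (−sin -41.8°, cos -41.8°) = (0.66653, 0.74548). Z is at the origin and B lies 60.8 along u from Z, so B = 60.8·u = (45.325, -40.525). Tangency of A1 to both parallel lines with radius 17.9 puts M and E at Z ± 17.9·n: M = (11.931, 13.344), E = (-11.931, -13.344). Equal radii place W and G the same way about B: W = B + 17.9·n = (57.256, -27.181), G = B − 17.9·n = (33.394, -53.869). Then |ZG| = |G − Z| = 63.380.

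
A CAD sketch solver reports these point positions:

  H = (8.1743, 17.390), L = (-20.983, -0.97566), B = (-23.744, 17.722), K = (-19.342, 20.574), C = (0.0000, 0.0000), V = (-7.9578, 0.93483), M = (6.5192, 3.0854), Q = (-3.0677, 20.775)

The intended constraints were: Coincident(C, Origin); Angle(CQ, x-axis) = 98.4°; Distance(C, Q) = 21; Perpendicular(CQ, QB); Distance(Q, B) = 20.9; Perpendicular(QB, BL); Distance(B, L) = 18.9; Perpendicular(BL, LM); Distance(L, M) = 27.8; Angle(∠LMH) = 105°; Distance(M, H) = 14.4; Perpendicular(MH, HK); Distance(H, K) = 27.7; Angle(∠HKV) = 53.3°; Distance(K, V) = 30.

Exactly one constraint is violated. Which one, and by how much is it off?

Distance(K, V) = 30 — off by 7.30.

C = (0.00, 0.00) ✓; CQ at 98.40° ✓; |CQ| = 21.00 ✓; ∠(CQ, QB) = 90.00° ✓; |QB| = 20.90 ✓; ∠(QB, BL) = 90.00° ✓; |BL| = 18.90 ✓; ∠(BL, LM) = 90.00° ✓; |LM| = 27.80 ✓; ∠LMH = 105.0° ✓; |MH| = 14.40 ✓; ∠(MH, HK) = 90.00° ✓; |HK| = 27.70 ✓; ∠HKV = 53.30° ✓; |KV| = 22.70 ✗.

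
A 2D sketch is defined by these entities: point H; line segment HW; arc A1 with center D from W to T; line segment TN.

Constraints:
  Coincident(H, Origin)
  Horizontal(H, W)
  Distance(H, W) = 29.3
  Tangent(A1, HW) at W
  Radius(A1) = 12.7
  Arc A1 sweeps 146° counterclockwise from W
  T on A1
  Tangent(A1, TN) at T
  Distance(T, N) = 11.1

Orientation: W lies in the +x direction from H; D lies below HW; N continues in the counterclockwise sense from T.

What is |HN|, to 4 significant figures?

43.04

On A1, W sits at bearing 90° from D; a 146° counterclockwise sweep puts T at bearing 236°, so T = D + 12.7·(cos 236°, sin 236°) = (22.20, -23.23). Since A1 is tangent to TN there, DT ⟂ TN, so TN runs along (−sin 236°, cos 236°); with |TN| = 11.1, N = (31.40, -29.44). Then |HN| = |N − H| = 43.04.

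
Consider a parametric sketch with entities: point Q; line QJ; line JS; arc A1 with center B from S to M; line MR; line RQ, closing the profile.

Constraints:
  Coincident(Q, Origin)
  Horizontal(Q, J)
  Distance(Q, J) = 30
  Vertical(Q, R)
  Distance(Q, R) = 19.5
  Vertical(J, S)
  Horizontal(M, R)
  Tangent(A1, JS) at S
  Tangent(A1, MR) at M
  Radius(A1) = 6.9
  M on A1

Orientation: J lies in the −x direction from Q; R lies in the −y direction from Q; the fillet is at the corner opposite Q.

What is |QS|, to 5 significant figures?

32.539

The virtual corner opposite Q is at (-30.000, -19.500). Tangency of A1 to JS means the radius BS is perpendicular to JS and tangency of A1 to MR means the radius BM is perpendicular to MR, with radius 6.9, so the center B sits 6.9 in from both sides at B = (-23.100, -12.600). That places the tangent points at S = (-30.000, -12.600) on JS and M = (-23.100, -19.500) on MR. Then |QS| = |S − Q| = 32.539.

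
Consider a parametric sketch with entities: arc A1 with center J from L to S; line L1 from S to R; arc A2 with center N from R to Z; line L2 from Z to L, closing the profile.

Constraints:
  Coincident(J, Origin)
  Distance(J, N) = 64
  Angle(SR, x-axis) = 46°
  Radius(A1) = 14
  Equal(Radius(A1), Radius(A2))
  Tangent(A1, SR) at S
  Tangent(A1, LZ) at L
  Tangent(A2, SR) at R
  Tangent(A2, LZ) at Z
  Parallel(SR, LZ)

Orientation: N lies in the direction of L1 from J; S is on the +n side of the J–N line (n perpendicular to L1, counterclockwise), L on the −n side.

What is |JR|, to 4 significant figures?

65.51

Tangency of A1 to both parallel lines with radius 14.0 puts S and L at J ± 14.0·n: S = (-10.07, 9.725), L = (10.07, -9.725). Equal radii place R and Z the same way about N: R = N + 14.0·n = (34.39, 55.76), Z = N − 14.0·n = (54.53, 36.31). Then |JR| = |R − J| = 65.51.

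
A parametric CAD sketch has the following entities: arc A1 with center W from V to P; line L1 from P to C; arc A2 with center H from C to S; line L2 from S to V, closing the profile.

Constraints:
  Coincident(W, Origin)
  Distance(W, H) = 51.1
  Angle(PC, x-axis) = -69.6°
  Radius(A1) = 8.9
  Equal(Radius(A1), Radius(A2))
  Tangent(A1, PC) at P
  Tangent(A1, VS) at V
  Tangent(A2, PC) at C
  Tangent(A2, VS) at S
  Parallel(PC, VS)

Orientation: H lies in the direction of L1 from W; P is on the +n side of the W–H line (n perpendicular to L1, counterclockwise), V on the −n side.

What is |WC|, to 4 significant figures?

51.87

Tangency of A1 to both parallel lines with radius 8.9 puts P and V at W ± 8.9·n: P = (8.342, 3.102), V = (-8.342, -3.102). Equal radii place C and S the same way about H: C = H + 8.9·n = (26.15, -44.79), S = H − 8.9·n = (9.470, -51.00). Then |WC| = |C − W| = 51.87.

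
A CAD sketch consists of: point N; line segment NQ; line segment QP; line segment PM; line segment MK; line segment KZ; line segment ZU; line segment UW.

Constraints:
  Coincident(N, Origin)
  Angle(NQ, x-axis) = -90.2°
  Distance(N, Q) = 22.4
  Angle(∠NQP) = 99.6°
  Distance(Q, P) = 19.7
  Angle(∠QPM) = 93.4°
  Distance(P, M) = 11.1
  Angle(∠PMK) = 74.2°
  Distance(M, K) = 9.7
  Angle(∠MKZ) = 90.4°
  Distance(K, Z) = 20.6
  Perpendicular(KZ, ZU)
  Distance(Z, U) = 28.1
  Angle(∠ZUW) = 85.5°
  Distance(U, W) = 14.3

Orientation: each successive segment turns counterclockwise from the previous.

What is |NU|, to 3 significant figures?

53.9

N is at the origin; NQ runs at -90.2° with length 22.4, so Q = (-0.0782, -22.4). ∠NQP = 99.6° gives QP at -9.80° from the x-axis; with |QP| = 19.7, P = (19.3, -25.8). ∠QPM = 93.4° gives PM at 76.8° from the x-axis; with |PM| = 11.1, M = (21.9, -14.9). ∠PMK = 74.2° gives MK at -177° from the x-axis; with |MK| = 9.7, K = (12.2, -15.4). ∠MKZ = 90.4° gives KZ at -87.8° from the x-axis; with |KZ| = 20.6, Z = (13.0, -36.0). KZ is perpendicular to ZU, so ZU runs at 2.20°; with |ZU| = 28.1, U = (41.0, -34.9). Then |NU| = |U − N| = 53.9.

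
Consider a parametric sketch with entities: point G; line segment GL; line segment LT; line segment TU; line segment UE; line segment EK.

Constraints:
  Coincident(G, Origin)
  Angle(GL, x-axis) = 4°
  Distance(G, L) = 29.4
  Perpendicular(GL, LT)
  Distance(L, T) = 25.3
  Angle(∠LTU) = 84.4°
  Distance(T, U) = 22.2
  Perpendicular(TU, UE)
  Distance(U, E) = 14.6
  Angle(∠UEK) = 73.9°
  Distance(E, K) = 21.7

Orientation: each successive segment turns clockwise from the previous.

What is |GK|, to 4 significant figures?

33.34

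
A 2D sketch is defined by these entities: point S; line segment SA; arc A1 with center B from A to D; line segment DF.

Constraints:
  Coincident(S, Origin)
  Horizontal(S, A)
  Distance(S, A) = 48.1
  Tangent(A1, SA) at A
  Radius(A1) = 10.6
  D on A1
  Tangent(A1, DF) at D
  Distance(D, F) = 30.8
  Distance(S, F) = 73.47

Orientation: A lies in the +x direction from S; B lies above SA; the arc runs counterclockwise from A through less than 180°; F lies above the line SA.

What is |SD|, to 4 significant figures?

59.45

Checks: |SA| = 48.10 ✓; |BD| = 10.60 ✓; ∠(BD, DF) = 90.00° ✓; |DF| = 30.80 ✓; |SF| = 73.47 ✓.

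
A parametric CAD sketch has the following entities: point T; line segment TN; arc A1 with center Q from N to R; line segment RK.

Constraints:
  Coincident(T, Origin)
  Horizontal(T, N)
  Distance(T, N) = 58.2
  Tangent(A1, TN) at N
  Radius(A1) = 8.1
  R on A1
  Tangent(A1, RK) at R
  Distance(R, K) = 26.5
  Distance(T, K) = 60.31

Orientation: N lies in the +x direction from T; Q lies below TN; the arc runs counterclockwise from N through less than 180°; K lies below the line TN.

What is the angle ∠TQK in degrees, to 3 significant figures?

79.7°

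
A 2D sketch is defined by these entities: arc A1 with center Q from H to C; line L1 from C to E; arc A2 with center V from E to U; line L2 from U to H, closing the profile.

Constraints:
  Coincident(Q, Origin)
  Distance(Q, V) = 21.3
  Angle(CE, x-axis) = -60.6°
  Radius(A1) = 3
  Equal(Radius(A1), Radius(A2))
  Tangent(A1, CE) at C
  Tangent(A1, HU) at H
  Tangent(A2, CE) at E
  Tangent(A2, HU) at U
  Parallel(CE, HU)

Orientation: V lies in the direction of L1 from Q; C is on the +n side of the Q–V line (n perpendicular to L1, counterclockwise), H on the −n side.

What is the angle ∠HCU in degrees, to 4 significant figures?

74.27°

The slot axis is L1's direction at -60.6°, so u = (cos -60.6°, sin -60.6°) = (0.4909, -0.8712) and n = (−sin -60.6°, cos -60.6°) = (0.8712, 0.4909). Q is at the origin and V lies 21.3 along u from Q, so V = 21.3·u = (10.46, -18.56). Tangency of A1 to both parallel lines with radius 3.0 puts C and H at Q ± 3.0·n: C = (2.614, 1.473), H = (-2.614, -1.473). Equal radii place E and U the same way about V: E = V + 3.0·n = (13.07, -17.08), U = V − 3.0·n = (7.843, -20.03). Then cos ∠HCU = CH·CU / (|CH||CU|), giving 74.27°.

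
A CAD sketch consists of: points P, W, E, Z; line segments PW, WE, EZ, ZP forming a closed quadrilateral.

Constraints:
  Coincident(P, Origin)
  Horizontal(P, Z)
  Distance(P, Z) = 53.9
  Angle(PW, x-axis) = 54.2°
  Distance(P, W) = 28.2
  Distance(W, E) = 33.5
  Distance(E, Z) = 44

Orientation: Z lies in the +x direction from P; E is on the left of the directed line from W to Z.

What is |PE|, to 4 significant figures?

60.96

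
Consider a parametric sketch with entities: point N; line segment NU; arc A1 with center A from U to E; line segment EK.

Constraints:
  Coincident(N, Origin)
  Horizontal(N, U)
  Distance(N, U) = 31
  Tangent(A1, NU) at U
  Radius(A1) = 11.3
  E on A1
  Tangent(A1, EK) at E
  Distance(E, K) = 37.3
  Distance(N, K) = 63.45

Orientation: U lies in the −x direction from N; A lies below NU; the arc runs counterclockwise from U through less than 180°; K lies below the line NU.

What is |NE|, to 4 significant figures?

43.94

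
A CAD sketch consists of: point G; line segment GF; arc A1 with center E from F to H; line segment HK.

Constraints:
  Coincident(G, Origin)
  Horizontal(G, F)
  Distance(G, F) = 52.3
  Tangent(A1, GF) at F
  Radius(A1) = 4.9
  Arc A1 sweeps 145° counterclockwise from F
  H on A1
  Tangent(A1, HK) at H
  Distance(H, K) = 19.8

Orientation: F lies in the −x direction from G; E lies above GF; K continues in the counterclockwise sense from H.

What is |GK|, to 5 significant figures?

68.764

G is at the origin; GF is horizontal with |GF| = 52.3 and F on the −x side, so F = (-52.300, 0.0000). Since A1 is tangent to GF there, EF ⟂ GF, so E = F + (0, 4.9) = (-52.300, 4.9000). On A1, F sits at bearing -90° from E; a 145° counterclockwise sweep puts H at bearing 55°, so H = E + 4.9·(cos 55°, sin 55°) = (-49.489, 8.9138). A1 meets HK tangentially, so EH is at right angles to HK, so HK runs along (−sin 55°, cos 55°); with |HK| = 19.8, K = (-65.709, 20.271). Then |GK| = |K − G| = 68.764.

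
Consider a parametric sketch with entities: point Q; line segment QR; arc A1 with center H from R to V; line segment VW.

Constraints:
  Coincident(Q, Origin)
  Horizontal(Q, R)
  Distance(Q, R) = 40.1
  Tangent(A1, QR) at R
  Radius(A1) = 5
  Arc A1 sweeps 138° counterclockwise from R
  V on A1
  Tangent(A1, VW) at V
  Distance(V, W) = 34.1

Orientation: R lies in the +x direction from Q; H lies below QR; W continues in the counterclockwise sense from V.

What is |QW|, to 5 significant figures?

69.643

On A1, R sits at bearing 90° from H; a 138° counterclockwise sweep puts V at bearing 228°, so V = H + 5.0·(cos 228°, sin 228°) = (36.754, -8.7157). Tangency of A1 to VW means the radius HV is perpendicular to VW, so VW runs along (−sin 228°, cos 228°); with |VW| = 34.1, W = (62.096, -31.533). Then |QW| = |W − Q| = 69.643.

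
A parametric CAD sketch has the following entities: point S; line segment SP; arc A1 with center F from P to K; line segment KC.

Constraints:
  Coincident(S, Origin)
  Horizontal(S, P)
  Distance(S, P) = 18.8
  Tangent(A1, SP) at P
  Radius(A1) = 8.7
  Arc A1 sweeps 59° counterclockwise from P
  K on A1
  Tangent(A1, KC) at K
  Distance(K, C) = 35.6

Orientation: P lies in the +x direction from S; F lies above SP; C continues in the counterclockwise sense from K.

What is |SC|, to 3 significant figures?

56.5

S is at the origin; SP is horizontal with |SP| = 18.8 and P on the +x side, so P = (18.8, 0.00). A1 meets SP tangentially, so FP is at right angles to SP, so F = P + (0, 8.7) = (18.8, 8.70). On A1, P sits at bearing -90° from F; a 59° counterclockwise sweep puts K at bearing -31°, so K = F + 8.7·(cos -31°, sin -31°) = (26.3, 4.22). The tangent condition forces FK to be normal to KC, so KC runs along (−sin -31°, cos -31°); with |KC| = 35.6, C = (44.6, 34.7). Then |SC| = |C − S| = 56.5.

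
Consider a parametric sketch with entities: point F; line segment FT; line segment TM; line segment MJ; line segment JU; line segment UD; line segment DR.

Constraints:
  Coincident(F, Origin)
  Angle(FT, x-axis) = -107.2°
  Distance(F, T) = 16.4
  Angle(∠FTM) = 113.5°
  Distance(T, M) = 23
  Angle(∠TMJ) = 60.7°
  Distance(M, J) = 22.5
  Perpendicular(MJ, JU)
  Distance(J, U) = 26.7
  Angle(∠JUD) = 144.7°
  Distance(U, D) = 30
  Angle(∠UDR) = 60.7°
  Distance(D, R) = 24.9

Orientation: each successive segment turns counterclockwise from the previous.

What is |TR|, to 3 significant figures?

18.9

F is at the origin; FT runs at -107.2° with length 16.4, so T = (-4.85, -15.7). ∠FTM = 113.5° gives TM at -40.7° from the x-axis; with |TM| = 23.0, M = (12.6, -30.7). ∠TMJ = 60.7° gives MJ at 78.6° from the x-axis; with |MJ| = 22.5, J = (17.0, -8.61). MJ ⟂ JU, so JU runs at 169°; with |JU| = 26.7, U = (-9.14, -3.33). ∠JUD = 144.7° gives UD at -156° from the x-axis; with |UD| = 30.0, D = (-36.6, -15.5). ∠UDR = 60.7° gives DR at -36.8° from the x-axis; with |DR| = 24.9, R = (-16.6, -30.4). Then |TR| = |R − T| = 18.9.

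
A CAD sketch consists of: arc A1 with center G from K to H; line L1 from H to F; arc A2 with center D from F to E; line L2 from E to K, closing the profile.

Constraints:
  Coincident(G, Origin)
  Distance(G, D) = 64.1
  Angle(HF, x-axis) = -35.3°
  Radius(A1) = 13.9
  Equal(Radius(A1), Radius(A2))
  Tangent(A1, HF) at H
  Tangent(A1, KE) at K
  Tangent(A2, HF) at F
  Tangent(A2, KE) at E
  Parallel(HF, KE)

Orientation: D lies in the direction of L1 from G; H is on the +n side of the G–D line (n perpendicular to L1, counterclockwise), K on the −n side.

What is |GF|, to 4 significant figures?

65.59

The slot axis is L1's direction at -35.3°, so u = (cos -35.3°, sin -35.3°) = (0.8161, -0.5779) and n = (−sin -35.3°, cos -35.3°) = (0.5779, 0.8161). G is at the origin and D lies 64.1 along u from G, so D = 64.1·u = (52.31, -37.04). Tangency of A1 to both parallel lines with radius 13.9 puts H and K at G ± 13.9·n: H = (8.032, 11.34), K = (-8.032, -11.34). Equal radii place F and E the same way about D: F = D + 13.9·n = (60.35, -25.70), E = D − 13.9·n = (44.28, -48.38). Then |GF| = |F − G| = 65.59.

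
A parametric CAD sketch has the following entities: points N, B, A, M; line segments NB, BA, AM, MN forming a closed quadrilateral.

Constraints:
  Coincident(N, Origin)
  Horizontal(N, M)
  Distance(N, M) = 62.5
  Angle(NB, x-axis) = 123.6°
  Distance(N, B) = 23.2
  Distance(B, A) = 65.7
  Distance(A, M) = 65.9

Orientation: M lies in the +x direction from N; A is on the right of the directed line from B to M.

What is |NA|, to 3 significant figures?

43.3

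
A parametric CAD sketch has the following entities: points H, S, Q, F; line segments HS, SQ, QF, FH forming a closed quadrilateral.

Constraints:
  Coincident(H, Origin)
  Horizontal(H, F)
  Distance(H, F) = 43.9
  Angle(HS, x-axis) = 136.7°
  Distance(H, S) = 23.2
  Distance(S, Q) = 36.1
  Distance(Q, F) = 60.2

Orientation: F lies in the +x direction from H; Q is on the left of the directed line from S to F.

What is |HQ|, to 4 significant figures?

45.42

Checks: |SQ| = 36.10 ✓; |QF| = 60.20 ✓.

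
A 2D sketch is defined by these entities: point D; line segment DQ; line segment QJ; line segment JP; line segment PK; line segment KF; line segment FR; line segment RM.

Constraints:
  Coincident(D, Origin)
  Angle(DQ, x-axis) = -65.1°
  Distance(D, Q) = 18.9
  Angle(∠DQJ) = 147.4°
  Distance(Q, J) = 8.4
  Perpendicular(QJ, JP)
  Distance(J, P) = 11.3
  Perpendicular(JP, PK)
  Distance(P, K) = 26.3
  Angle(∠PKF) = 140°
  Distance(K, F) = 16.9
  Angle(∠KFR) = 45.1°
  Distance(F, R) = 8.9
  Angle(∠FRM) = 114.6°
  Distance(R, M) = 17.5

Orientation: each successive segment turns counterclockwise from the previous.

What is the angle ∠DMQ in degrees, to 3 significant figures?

71.1°

D is at the origin; DQ runs at -65.1° with length 18.9, so Q = (7.96, -17.1). ∠DQJ = 147.4° gives QJ at -32.5° from the x-axis; with |QJ| = 8.4, J = (15.0, -21.7). The perpendicularity gives JP at right angles to QJ, so JP runs at 57.5°; with |JP| = 11.3, P = (21.1, -12.1). JP is perpendicular to PK, so PK runs at 148°; with |PK| = 26.3, K = (-1.07, 2.00). ∠PKF = 140.0° gives KF at -172° from the x-axis; with |KF| = 16.9, F = (-17.8, -0.201). ∠KFR = 45.1° gives FR at -37.6° from the x-axis; with |FR| = 8.9, R = (-10.8, -5.63). ∠FRM = 114.6° gives RM at 27.8° from the x-axis; with |RM| = 17.5, M = (4.71, 2.53). Then cos ∠DMQ = MD·MQ / (|MD||MQ|), giving 71.1°.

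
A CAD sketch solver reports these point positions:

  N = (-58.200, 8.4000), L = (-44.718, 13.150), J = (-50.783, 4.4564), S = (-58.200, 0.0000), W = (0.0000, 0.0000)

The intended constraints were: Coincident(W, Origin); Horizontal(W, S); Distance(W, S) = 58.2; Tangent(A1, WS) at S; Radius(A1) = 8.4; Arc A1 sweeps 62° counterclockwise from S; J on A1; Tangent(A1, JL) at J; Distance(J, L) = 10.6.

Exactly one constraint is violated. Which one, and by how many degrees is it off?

Tangent(A1, JL) at J — off by 6.90°.

W = (0.00, 0.00) ✓; W.y = 0.00, S.y = 0.00 ✓; |WS| = 58.20 ✓; ∠(NS, SW) = 90.00° ✓; |NS| = 8.400 ✓; bearing(N→J) − bearing(N→S) = 62.00° ✓; |NJ| = 8.400 ✓; ∠(NJ, JL) = 96.90° ✗; |JL| = 10.60 ✓.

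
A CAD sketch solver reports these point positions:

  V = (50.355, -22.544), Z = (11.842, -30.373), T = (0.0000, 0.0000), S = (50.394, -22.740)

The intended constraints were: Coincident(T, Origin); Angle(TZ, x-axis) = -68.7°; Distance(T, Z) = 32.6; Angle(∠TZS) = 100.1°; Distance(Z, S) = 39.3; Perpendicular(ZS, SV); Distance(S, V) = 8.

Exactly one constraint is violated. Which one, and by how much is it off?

Distance(S, V) = 8 — off by 7.80.

T = (0.00, 0.00) ✓; TZ at -68.70° ✓; |TZ| = 32.60 ✓; ∠TZS = 100.1° ✓; |ZS| = 39.30 ✓; ∠(ZS, SV) = 90.05° ✓; |SV| = 0.1998 ✗.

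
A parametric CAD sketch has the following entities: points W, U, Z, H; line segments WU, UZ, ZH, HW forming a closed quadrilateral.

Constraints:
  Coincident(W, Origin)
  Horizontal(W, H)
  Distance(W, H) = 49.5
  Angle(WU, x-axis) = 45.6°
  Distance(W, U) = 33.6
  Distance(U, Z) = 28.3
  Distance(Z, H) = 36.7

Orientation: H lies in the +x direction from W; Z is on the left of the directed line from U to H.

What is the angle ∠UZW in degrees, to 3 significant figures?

10.3°

Checks: |UZ| = 28.30 ✓; |ZH| = 36.70 ✓.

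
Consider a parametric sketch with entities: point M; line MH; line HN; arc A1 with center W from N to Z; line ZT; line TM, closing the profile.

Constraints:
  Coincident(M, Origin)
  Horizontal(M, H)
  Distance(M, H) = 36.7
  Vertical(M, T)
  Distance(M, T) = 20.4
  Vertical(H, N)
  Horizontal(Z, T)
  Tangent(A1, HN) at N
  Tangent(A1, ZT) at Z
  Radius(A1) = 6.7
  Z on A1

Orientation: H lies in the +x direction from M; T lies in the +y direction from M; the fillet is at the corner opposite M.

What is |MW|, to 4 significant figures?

32.98

M and T share the same x with |MT| = 20.4 and T on the +y side, so T = (0.000, 20.40). The virtual corner opposite M is at (36.70, 20.40). Since A1 is tangent to HN there, WN ⟂ HN and A1 meets ZT tangentially, so WZ is at right angles to ZT, with radius 6.7, so the center W sits 6.7 in from both sides at W = (30.00, 13.70). Then |MW| = |W − M| = 32.98.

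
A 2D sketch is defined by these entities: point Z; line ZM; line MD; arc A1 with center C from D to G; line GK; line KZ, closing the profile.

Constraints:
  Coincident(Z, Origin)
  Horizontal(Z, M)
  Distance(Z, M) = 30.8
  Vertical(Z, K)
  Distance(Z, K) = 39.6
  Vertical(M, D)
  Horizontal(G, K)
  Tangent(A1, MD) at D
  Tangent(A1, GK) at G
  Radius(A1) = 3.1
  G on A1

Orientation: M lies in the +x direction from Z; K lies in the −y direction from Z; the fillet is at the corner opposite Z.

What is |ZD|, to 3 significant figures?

47.8

The virtual corner opposite Z is at (30.8, -39.6). Since A1 is tangent to MD there, CD ⟂ MD and A1 meets GK tangentially, so CG is at right angles to GK, with radius 3.1, so the center C sits 3.1 in from both sides at C = (27.7, -36.5). That places the tangent points at D = (30.8, -36.5) on MD and G = (27.7, -39.6) on GK. Then |ZD| = |D − Z| = 47.8.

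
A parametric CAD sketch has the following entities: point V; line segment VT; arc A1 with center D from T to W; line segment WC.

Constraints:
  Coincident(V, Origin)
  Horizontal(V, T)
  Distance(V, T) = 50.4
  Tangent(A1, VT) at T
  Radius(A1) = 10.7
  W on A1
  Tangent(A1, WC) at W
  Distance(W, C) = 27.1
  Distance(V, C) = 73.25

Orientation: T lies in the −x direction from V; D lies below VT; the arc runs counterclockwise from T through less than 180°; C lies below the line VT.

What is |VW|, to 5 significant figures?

61.845

V is at the origin; VT is horizontal with |VT| = 50.4 and T on the −x side, so T = (-50.400, 0.0000). Since A1 is tangent to VT there, DT ⟂ VT, so D = T + (0, -10.7) = (-50.400, -10.700). Since DW ⟂ WC (tangency), |DC| = √(10.7² + 27.1²) = 29.136 regardless of where W sits on A1. So C lies on both circle(V, 73.25) and circle(D, 29.136); the below-VT intersection is C = (-63.329, -36.810). W is the foot of the tangent from C: W = (-61.063, -9.8051).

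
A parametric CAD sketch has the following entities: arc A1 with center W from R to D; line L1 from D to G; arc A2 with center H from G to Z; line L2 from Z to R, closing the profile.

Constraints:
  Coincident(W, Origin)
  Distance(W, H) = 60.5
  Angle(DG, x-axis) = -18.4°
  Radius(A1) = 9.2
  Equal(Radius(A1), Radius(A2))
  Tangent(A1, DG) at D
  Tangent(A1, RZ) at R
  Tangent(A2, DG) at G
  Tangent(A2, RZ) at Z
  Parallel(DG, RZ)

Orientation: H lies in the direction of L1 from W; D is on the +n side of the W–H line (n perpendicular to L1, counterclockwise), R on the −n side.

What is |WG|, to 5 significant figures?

61.196

The slot axis is L1's direction at -18.4°, so u = (cos -18.4°, sin -18.4°) = (0.94888, -0.31565) and n = (−sin -18.4°, cos -18.4°) = (0.31565, 0.94888). W is at the origin and H lies 60.5 along u from W, so H = 60.5·u = (57.407, -19.097). Tangency of A1 to both parallel lines with radius 9.2 puts D and R at W ± 9.2·n: D = (2.9040, 8.7297), R = (-2.9040, -8.7297). Equal radii place G and Z the same way about H: G = H + 9.2·n = (60.311, -10.367), Z = H − 9.2·n = (54.503, -27.826). Then |WG| = |G − W| = 61.196.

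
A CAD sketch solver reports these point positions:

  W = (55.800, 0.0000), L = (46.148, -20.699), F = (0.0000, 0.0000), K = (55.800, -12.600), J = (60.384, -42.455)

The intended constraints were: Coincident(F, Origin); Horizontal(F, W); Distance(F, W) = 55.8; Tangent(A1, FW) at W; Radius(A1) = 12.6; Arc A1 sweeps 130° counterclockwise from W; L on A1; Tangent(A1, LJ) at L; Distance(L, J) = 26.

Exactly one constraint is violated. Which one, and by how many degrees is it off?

Tangent(A1, LJ) at L — off by 6.80°.

F = (0.00, 0.00) ✓; F.y = 0.00, W.y = 0.00 ✓; |FW| = 55.80 ✓; ∠(KW, WF) = 90.00° ✓; |KW| = 12.60 ✓; bearing(K→L) − bearing(K→W) = 130.0° ✓; |KL| = 12.60 ✓; ∠(KL, LJ) = 96.80° ✗; |LJ| = 26.00 ✓.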